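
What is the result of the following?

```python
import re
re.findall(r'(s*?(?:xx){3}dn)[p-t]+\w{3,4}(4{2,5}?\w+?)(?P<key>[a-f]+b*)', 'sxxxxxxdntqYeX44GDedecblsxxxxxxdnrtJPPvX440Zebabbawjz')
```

[('sxxxxxxdn', '44GD', 'edecb')]

The pattern matches zero or more of the literal 's' (lazy), then the literal 'xx' repeated 3 times, then the literal 'dn' (captured); then one or more of a character in [p-t], then 3 to 4 of a word character; then 2 to 5 of the literal '4' (lazy), then one or more of a word character (lazy) (captured); then one or more of a character in [a-f], then zero or more of a literal 'b' (captured as 'key').
With the lazy modifier that quantifier settles for the fewest repetitions that let the rest of the pattern succeed (the atoms after it are unaffected and can still be greedy).
Matches: at [0:23] match 'sxxxxxxdntqYeX44GDedecb', groups = ('sxxxxxxdn', '44GD', 'edecb').
3 groups means the one result is a tuple of 3 captured strings — 1 here.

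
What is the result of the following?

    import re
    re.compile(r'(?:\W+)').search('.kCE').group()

The pattern matches one or more of a non-word character (non-capturing group).
`re.search` tries every starting position until one works.
The match spans [0:1] → '.'.

'.'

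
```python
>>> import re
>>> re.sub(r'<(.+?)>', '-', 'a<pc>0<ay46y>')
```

A `+?`/`*?`/`{m,n}?` starts at its minimum and grows only as far as needed for what follows to match.
Each match is replaced by '-'.

'a-0-'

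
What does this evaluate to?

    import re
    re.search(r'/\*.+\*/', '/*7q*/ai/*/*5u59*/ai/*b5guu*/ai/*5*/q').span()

`search` walks the string left to right and returns the first match it finds.
The match spans [0:36] → '/*7q*/ai/*/*5u59*/ai/*b5guu*/ai/*5*/'.

(0, 36)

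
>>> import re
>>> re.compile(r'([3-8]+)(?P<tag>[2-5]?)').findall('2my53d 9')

Pattern: one or more of a character in [3-8] (captured); then optionally a character in [2-5] (captured as 'tag').
Walking the string: at [3:5] match '53', groups = ('53', '').
`findall` packs the 2 group values into a tuple for every match.

[('53', '')]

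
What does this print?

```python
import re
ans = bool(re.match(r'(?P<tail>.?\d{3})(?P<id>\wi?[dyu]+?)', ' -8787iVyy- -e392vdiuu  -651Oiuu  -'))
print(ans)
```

False

`re.match` won't scan ahead — the pattern has to work from the very first character.
Here the pattern fails at index 0, so the call returns None, and `bool(None)` is False.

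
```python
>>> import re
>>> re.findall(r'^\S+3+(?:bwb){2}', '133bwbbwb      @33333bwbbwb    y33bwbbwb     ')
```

The pattern matches anchored at the start of the string; then one or more of a non-whitespace character; then one or more of a literal '3', then the literal 'bwb' repeated 2 times.
Scanning left to right: at [0:9] → '133bwbbwb'.
With no groups in the pattern, `findall` gives back each whole match — 1 here.

['133bwbbwb']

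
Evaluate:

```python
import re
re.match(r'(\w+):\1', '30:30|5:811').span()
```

`match` is anchored at position 0; if the pattern doesn't fit there, it returns None.
The match spans [0:5] → '30:30'.

(0, 5)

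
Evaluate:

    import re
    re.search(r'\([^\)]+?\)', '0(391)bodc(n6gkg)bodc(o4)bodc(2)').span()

(1, 6)

The match spans [1:6] → '(391)'.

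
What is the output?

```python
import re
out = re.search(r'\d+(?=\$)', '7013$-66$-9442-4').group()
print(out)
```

7013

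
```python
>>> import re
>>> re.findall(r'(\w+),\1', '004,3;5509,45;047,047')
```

['047']

`\1` is not a pattern — it's the concrete string captured by group 1, re-applied verbatim.
Because there's exactly one group, `findall` drops the full match and keeps group 1 from the one hit.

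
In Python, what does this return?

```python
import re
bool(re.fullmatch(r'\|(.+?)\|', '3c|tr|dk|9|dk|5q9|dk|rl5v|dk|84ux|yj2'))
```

False

For `fullmatch`, every character of the input must be accounted for by the pattern.
Here there's no way to consume every character, so the call returns None, and `bool(None)` is False.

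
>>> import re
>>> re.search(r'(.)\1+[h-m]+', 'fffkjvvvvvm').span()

`\1` is not a pattern — it's the concrete string captured by group 1, re-applied verbatim.
The match spans [0:5] → 'fffkj'.

(0, 5)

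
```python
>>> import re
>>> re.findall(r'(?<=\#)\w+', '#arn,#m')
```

['arn', 'm']

Lookahead/lookbehind check context without consuming it, so the matched span excludes the asserted characters.
With no groups in the pattern, `findall` gives back each whole match — 2 here.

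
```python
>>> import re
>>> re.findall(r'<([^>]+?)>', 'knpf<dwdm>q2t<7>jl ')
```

['dwdm', '7']

Scanning left to right: at [4:10] match '<dwdm>', group 1 = 'dwdm'; at [13:16] match '<7>', group 1 = '7'.
`findall` collects group 1 from each match (2 total).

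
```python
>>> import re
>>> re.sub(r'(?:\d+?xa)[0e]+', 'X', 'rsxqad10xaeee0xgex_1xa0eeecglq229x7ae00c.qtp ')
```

This matches one or more of a digit (lazy), then the literal 'xa' (non-capturing group); then one or more of one of [0e].
Matches: at [6:14] → '10xaeee0'; at [19:26] → '1xa0eee'.
Each match is replaced by 'X'.

'rsxqadXxgex_Xcglq229x7ae00c.qtp '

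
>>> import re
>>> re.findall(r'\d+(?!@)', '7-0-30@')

A negative assertion filters positions out without eating any characters.
Scanning left to right: at [0:1] → '7'; at [2:3] → '0'; at [4:5] → '3'.
`findall` yields the raw match text (3 of them) because the pattern has no groups.

['7', '0', '3']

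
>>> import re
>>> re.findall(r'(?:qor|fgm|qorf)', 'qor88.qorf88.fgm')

['qor', 'qor', 'fgm']

Alternation isn't longest-match — the leftmost alternative that fits at this position is chosen.
Matches: at [0:3] → 'qor'; at [6:9] → 'qor'; at [13:16] → 'fgm'.
With no groups in the pattern, `findall` gives back each whole match — 3 here.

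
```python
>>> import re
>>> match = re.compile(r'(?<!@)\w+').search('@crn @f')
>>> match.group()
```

'rn'

A negative assertion filters positions out without eating any characters.
`search` walks the string left to right and returns the first match it finds.
The match spans [2:4] → 'rn'.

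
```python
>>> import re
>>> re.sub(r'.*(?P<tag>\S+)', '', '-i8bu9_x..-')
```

''

This matches zero or more of any character; then one or more of a non-whitespace character (captured as 'tag').
`sub` substitutes '' at each match site.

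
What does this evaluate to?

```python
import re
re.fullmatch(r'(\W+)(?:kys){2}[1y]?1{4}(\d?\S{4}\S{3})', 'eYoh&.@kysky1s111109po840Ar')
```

None

The pattern matches one or more of a non-word character (captured); then the literal 'kys' repeated 2 times, then optionally one of [1y], then exactly 4 of the literal '1'; then optionally a digit, then exactly 4 of a non-whitespace character, then exactly 3 of a non-whitespace character (captured).
`re.fullmatch` is like wrapping the pattern in `^…$` (in single-line mode).
Here there's no way to consume every character, so the call returns None.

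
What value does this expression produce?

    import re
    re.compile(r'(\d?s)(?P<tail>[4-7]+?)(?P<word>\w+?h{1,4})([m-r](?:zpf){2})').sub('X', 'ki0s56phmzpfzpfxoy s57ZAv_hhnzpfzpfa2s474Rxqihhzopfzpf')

Pattern: optionally a digit, then the literal 's' (captured); then one or more of a character in [4-7] (lazy) (captured as 'tail'); then one or more of a word character (lazy), then 1 to 4 of a literal 'h' (captured as 'word'); then a character in [m-r], then the literal 'zpf' repeated 2 times (captured).
Matches: at [2:15] → '0s56phmzpfzpf'; at [19:35] → 's57ZAv_hhnzpfzpf'.
`sub` substitutes 'X' at each match site.

'kiXxoy Xa2s474Rxqihhzopfzpf'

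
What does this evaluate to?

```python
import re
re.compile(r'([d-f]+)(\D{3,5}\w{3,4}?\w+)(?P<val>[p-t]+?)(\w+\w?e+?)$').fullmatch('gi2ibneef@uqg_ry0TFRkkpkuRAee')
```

The pattern matches one or more of a character in [d-f] (captured); then 3 to 5 of a non-digit, then 3 to 4 of a word character (lazy), then one or more of a word character (captured); then one or more of a character in [p-t] (lazy) (captured as 'val'); then one or more of a word character, then optionally a word character, then one or more of the literal 'e' (lazy) (captured); then anchored at the end.
`fullmatch` succeeds only if the pattern covers the string from start to end.
Here the pattern can't cover the whole string, so the call returns None.

None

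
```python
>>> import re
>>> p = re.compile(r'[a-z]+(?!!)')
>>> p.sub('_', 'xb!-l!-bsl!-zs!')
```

'_b!-l!-_l!-_s!'

A negative assertion filters positions out without eating any characters.
Every occurrence is swapped for '_'.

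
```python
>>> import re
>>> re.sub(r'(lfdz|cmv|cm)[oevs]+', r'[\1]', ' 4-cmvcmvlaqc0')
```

' 4-[cm][cm]laqc0'

Matches: at [3:6] → 'cmv'; at [6:9] → 'cmv'.
Each match is replaced using the text its own group 1 captured.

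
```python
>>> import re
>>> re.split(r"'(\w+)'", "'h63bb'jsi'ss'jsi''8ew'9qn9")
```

['', 'h63bb', 'jsi', 'ss', "jsi'", '8ew', '9qn9']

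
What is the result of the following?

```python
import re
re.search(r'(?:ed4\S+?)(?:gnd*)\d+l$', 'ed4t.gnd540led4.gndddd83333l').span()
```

Pattern: the literal 'ed4', then one or more of a non-whitespace character (lazy) (non-capturing group); then the literal 'gn', then zero or more of the literal 'd' (non-capturing group); then one or more of a digit, then a literal 'l'; then anchored at the end.
`search` walks the string left to right and returns the first match it finds.
The match spans [0:28] → 'ed4t.gnd540led4.gndddd83333l'.

(0, 28)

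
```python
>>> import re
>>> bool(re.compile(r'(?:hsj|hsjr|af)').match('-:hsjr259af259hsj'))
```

`match` is anchored at position 0; if the pattern doesn't fit there, it returns None.
Here the pattern fails at index 0, so the call returns None, and `bool(None)` is False.

False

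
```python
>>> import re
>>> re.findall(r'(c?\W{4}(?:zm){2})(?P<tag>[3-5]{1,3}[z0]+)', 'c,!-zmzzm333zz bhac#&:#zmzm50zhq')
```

[('c#&:#zmzm', '50z')]

Pattern: optionally a literal 'c', then exactly 4 of a non-word character, then the literal 'zm' repeated 2 times (captured); then 1 to 3 of a character in [3-5], then one or more of one of [z0] (captured as 'tag').
Scanning left to right: at [18:30] match 'c#&:#zmzm50z', groups = ('c#&:#zmzm', '50z').
`findall` packs the 2 group values into a tuple for every match.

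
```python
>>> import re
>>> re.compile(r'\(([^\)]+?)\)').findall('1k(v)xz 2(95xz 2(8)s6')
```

['v', '95xz 2(8']

Scanning left to right: at [2:5] match '(v)', group 1 = 'v'; at [9:19] match '(95xz 2(8)', group 1 = '95xz 2(8'.
One capturing group, so `findall` returns just the captured substring from each match — 2 in all.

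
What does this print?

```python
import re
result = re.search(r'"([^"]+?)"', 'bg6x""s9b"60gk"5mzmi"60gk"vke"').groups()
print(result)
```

('s9b',)

The match spans [5:10] → '"s9b"'.
Captured: group 1 = 's9b'.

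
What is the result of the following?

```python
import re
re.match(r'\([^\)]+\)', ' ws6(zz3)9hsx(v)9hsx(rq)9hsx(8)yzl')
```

None

`match` is anchored at position 0; if the pattern doesn't fit there, it returns None.
Here position 0 doesn't satisfy it, so the call returns None.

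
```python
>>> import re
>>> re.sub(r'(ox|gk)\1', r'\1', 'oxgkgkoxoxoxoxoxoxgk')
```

The backreference `\1` re-matches whatever the first group consumed, character for character.
Matches: at [2:6] → 'gkgk'; at [6:10] → 'oxox'; at [10:14] → 'oxox'; at [14:18] → 'oxox'.
Each match is replaced using the text its own group 1 captured.

'oxgkoxoxoxgk'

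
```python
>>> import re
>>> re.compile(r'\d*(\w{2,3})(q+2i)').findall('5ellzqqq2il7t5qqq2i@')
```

The pattern matches zero or more of a digit; then 2 to 3 of a word character (captured); then one or more of the literal 'q', then the literal '2i' (captured).
Walking the string: at [2:10] match 'llzqqq2i', groups = ('llz', 'qqq2i'); at [11:19] match '7t5qqq2i', groups = ('t5q', 'qq2i').
`findall` packs the 2 group values into a tuple for every match.

[('llz', 'qqq2i'), ('t5q', 'qq2i')]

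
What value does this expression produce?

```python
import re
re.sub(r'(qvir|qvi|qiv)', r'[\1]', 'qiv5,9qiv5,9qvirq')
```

'[qiv]5,9[qiv]5,9[qvir]q'

Branches in `(...|...)` are attempted left-to-right; the first branch that allows the whole pattern to succeed is taken.
Matches: at [0:3] → 'qiv'; at [6:9] → 'qiv'; at [12:16] → 'qvir'.
Each match is replaced using the text its own group 1 captured.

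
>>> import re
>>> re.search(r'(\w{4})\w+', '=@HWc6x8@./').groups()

('HWc6',)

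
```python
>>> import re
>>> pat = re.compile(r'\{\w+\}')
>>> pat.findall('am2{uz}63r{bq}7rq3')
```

['{uz}', '{bq}']

Walking the string: at [3:7] → '{uz}'; at [10:14] → '{bq}'.
No capturing groups, so `findall` returns the 2 full match strings.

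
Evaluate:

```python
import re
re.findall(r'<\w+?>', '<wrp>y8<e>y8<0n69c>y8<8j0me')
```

['<wrp>', '<e>', '<0n69c>']

Walking the string: at [0:5] → '<wrp>'; at [7:10] → '<e>'; at [12:19] → '<0n69c>'.
With no groups in the pattern, `findall` gives back each whole match — 3 here.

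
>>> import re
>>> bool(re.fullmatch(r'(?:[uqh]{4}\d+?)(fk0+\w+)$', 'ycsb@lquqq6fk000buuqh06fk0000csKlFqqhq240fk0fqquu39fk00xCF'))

This matches exactly 4 of one of [uqh], then one or more of a digit (lazy) (non-capturing group); then the literal 'fk', then one or more of a literal '0', then one or more of a word character (captured); then anchored at the end.
`re.fullmatch` requires the pattern to consume the entire string.
Here the string isn't matched end-to-end, so the call returns None, and `bool(None)` is False.

False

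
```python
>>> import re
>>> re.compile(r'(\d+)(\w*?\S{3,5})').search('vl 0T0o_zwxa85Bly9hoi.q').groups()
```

The match spans [3:9] → '0T0o_z'.
Captured: group 1 = '0', group 2 = 'T0o_z'.

('0', 'T0o_z')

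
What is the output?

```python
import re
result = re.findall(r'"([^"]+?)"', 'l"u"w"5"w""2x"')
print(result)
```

Walking the string: at [1:4] match '"u"', group 1 = 'u'; at [5:8] match '"5"', group 1 = '5'; at [10:14] match '"2x"', group 1 = '2x'.
`findall` collects group 1 from each match (3 total).

['u', '5', '2x']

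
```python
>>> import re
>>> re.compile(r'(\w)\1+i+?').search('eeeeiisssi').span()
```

(0, 5)

`\1` has to match the exact text group 1 already captured.
`re.search` scans for the first position where the pattern succeeds.
The match spans [0:5] → 'eeeei'.
Captured: group 1 = 'e'.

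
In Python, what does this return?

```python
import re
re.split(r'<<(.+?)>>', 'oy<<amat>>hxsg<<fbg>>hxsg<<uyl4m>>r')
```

Matches to split on: at [2:10] → '<<amat>>'; at [14:21] → '<<fbg>>'; at [25:34] → '<<uyl4m>>'.
`re.split` interleaves the captured-group text with the surrounding fragments.

['oy', 'amat', 'hxsg', 'fbg', 'hxsg', 'uyl4m', 'r']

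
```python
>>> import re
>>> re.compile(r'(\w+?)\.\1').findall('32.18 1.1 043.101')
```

A backreference is literal: `\1` must see the identical characters the first group matched.
Because there's exactly one group, `findall` drops the full match and keeps group 1 from the one hit.

['1']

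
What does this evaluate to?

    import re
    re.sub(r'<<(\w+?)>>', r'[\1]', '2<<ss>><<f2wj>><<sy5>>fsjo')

Each match is replaced using the text its own group 1 captured.

'2[ss][f2wj][sy5]fsjo'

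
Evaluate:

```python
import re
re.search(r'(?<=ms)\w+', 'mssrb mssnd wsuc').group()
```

The positive lookaround only admits positions where the adjacent text matches; those characters stay outside the span.
The match spans [2:5] → 'srb'.

'srb'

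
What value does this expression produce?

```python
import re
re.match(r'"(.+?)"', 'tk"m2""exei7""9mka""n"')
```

With `match`, the pattern is implicitly anchored at the beginning.
Here position 0 doesn't satisfy it, so the call returns None.

None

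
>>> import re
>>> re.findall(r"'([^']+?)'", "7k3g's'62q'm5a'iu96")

['s', 'm5a']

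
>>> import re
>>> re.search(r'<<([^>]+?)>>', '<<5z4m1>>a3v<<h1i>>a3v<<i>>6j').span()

(0, 9)

The match spans [0:9] → '<<5z4m1>>'.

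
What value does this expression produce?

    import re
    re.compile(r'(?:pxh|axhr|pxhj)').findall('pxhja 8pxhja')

Alternation tries branches left to right and keeps the first one that lets the overall match succeed at that position.
Walking the string: at [0:3] → 'pxh'; at [7:10] → 'pxh'.
No capturing groups, so `findall` returns the 2 full match strings.

['pxh', 'pxh']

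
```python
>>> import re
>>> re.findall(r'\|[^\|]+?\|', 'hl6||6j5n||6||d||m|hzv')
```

Since nothing is captured, `findall` lists the 4 matched substrings directly.

['|6j5n|', '|6|', '|d|', '|m|']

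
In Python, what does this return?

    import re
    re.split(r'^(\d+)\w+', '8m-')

With a capturing group present, the delimiter's captured portion is kept in the result list.

['', '8', '-']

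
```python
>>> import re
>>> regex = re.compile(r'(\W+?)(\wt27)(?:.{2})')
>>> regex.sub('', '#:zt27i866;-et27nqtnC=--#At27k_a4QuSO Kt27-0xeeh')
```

'66tnCa4QuSOxeeh'

Pattern: one or more of a non-word character (lazy) (captured); then a word character, then the literal 't27' (captured); then exactly 2 of any character (non-capturing group).
Matches: at [0:8] → '#:zt27i8'; at [10:18] → ';-et27nq'; at [21:31] → '=--#At27k_'; at [37:44] → ' Kt27-0'.
`sub` substitutes '' at each match site.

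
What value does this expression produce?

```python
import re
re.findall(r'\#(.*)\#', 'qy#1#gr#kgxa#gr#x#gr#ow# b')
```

['1#gr#kgxa#gr#x#gr#ow']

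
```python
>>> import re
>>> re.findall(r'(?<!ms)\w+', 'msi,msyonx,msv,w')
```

['msi', 'msyonx', 'msv', 'w']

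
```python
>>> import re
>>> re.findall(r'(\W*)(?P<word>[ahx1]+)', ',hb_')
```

[(',', 'h')]

The pattern matches zero or more of a non-word character (captured); then one or more of one of [ahx1] (captured as 'word').
Walking the string: at [0:2] match ',h', groups = (',', 'h').
With 2 capturing groups, `findall` returns a 2-tuple per match.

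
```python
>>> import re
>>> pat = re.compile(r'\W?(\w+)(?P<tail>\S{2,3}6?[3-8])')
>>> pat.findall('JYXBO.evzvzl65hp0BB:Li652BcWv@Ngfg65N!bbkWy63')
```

The pattern matches optionally a non-word character; then one or more of a word character (captured); then 2 to 3 of a non-whitespace character, then optionally the literal '6', then a character in [3-8] (captured as 'tail').
Scanning left to right: at [5:24] match '.evzvzl65hp0BB:Li65', groups = ('evzvzl65hp0BB', ':Li65'); at [29:36] match '@Ngfg65', groups = ('Ngf', 'g65'); at [37:45] match '!bbkWy63', groups = ('bbkW', 'y63').
`findall` packs the 2 group values into a tuple for every match.

[('evzvzl65hp0BB', ':Li65'), ('Ngf', 'g65'), ('bbkW', 'y63')]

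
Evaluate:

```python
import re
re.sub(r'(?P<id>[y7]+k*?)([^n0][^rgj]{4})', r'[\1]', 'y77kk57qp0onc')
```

A non-greedy quantifier consumes as few characters as it can — just enough that the remainder of the pattern still matches from where it stops; whatever follows it matches normally.
`\1` in the replacement pulls in group 1's text for each match.

'[y77]p0onc'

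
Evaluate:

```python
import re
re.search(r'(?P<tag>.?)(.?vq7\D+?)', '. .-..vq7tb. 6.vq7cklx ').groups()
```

('.', '.vq7t')

The match spans [4:10] → '..vq7t'.
Captured: group 1 = '.', group 2 = '.vq7t'.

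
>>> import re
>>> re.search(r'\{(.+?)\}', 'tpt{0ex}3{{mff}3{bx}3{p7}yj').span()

The match spans [3:8] → '{0ex}'.

(3, 8)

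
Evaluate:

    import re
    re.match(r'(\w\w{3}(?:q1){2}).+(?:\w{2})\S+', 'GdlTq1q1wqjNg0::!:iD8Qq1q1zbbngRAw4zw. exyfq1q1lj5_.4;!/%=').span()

`match` is anchored at position 0; if the pattern doesn't fit there, it returns None.
The match spans [0:58] → 'GdlTq1q1wqjNg0::!:iD8Qq1q1zbbngRAw4zw. exyfq1q1lj5_.4;!/%='.

(0, 58)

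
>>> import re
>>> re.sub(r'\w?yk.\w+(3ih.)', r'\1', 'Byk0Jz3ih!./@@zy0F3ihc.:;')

Pattern: optionally a word character, then the literal 'yk'; then any character; then one or more of a word character; then the literal '3ih', then any character (captured).
Matches: at [0:10] → 'Byk0Jz3ih!'.
The replacement refers to a captured group, so each match is rewritten using its own captured text.

'3ih!./@@zy0F3ihc.:;'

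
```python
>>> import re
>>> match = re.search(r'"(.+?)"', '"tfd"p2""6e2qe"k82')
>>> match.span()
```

With the lazy modifier that quantifier settles for the fewest repetitions that let the rest of the pattern succeed (the atoms after it are unaffected and can still be greedy).
`search` walks the string left to right and returns the first match it finds.
The match spans [0:5] → '"tfd"'.
Captured: group 1 = 'tfd'.

(0, 5)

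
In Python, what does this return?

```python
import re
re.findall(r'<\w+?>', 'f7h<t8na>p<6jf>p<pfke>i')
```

Scanning left to right: at [3:9] → '<t8na>'; at [10:15] → '<6jf>'; at [16:22] → '<pfke>'.
With no groups in the pattern, `findall` gives back each whole match — 3 here.

['<t8na>', '<6jf>', '<pfke>']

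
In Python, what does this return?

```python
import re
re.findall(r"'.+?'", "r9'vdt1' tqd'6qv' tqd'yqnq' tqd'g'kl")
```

["'vdt1'", "'6qv'", "'yqnq'", "'g'"]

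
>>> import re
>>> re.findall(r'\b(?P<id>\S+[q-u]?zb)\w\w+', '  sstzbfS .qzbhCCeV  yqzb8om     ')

['sstzb', 'qzb', 'yqzb']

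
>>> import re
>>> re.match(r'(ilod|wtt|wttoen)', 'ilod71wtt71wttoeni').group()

`match` is anchored at position 0; if the pattern doesn't fit there, it returns None.
The match spans [0:4] → 'ilod'.
Captured: group 1 = 'ilod'.

'ilod'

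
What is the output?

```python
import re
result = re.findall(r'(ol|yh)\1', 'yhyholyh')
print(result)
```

['yh']

`\1` is not a pattern — it's the concrete string captured by group 1, re-applied verbatim.
Scanning left to right: at [0:4] match 'yhyh', group 1 = 'yh'.
One capturing group, so `findall` returns just the captured substring from the one match — 1 in all.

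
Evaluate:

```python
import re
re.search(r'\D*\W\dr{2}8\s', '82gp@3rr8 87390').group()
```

This matches zero or more of a non-digit, then a non-word character; then a digit, then exactly 2 of the literal 'r'; then a literal '8', then whitespace.
`re.search` tries every starting position until one works.
The match spans [2:10] → 'gp@3rr8 '.

'gp@3rr8 '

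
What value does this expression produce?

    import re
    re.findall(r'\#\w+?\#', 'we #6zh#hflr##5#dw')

Walking the string: at [3:8] → '#6zh#'; at [13:16] → '#5#'.
No capturing groups, so `findall` returns the 2 full match strings.

['#6zh#', '#5#']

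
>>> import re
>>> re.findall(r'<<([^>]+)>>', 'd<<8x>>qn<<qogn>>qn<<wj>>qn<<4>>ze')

Matches: at [1:7] match '<<8x>>', group 1 = '8x'; at [9:17] match '<<qogn>>', group 1 = 'qogn'; at [19:25] match '<<wj>>', group 1 = 'wj'; at [27:32] match '<<4>>', group 1 = '4'.
`findall` collects group 1 from each match (4 total).

['8x', 'qogn', 'wj', '4']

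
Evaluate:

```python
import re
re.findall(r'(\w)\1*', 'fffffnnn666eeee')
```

After group 1 captures some text, `\1` only succeeds where that same text appears again.
Matches: at [0:5] match 'fffff', group 1 = 'f'; at [5:8] match 'nnn', group 1 = 'n'; at [8:11] match '666', group 1 = '6'; at [11:15] match 'eeee', group 1 = 'e'.
Because there's exactly one group, `findall` drops the full match and keeps group 1 from each hit.

['f', 'n', '6', 'e']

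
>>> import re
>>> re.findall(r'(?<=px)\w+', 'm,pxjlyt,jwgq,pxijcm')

The lookaround is zero-width — it requires the adjacent text to match without consuming it, so the asserted text isn't part of the match.
Matches: at [4:8] → 'jlyt'; at [16:20] → 'ijcm'.
With no groups in the pattern, `findall` gives back each whole match — 2 here.

['jlyt', 'ijcm']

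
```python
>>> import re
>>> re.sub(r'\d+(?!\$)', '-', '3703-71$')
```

'---1$'

`(?!…)`/`(?<!…)` only lets a position through if the neighbouring text does NOT match; no characters are consumed.
`sub` substitutes '-' at each match site.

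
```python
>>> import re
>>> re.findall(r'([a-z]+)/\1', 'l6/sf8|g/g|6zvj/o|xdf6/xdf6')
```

`\1` has to match the exact text group 1 already captured.
`findall` collects group 1 from the one match (1 total).

['g']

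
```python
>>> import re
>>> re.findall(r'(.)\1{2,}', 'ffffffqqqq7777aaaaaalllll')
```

['f', 'q', '7', 'a', 'l']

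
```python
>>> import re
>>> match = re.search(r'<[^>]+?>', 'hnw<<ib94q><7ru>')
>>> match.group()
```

`re.search` tries every starting position until one works.
The match spans [3:11] → '<<ib94q>'.

'<<ib94q>'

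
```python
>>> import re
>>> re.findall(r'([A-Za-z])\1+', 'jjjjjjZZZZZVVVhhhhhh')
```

['j', 'Z', 'V', 'h']

The backreference `\1` re-matches whatever the first group consumed, character for character.
Walking the string: at [0:6] match 'jjjjjj', group 1 = 'j'; at [6:11] match 'ZZZZZ', group 1 = 'Z'; at [11:14] match 'VVV', group 1 = 'V'; at [14:20] match 'hhhhhh', group 1 = 'h'.
Because there's exactly one group, `findall` drops the full match and keeps group 1 from each hit.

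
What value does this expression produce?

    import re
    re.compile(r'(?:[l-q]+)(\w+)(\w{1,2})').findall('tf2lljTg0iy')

`findall` packs the 2 group values into a tuple for every match.

[('jTg0i', 'y')]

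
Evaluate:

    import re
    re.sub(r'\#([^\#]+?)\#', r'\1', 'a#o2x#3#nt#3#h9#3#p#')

'ao2x3nt3h93p'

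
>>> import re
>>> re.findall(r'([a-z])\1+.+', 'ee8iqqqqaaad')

['e']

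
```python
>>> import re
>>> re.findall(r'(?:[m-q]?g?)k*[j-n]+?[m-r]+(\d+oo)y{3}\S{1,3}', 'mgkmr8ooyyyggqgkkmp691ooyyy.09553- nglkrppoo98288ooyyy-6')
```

Pattern: optionally a character in [m-q], then optionally a literal 'g' (non-capturing group); then zero or more of the literal 'k', then one or more of a character in [j-n] (lazy), then one or more of a character in [m-r]; then one or more of a digit, then the literal 'oo' (captured); then exactly 3 of a literal 'y', then 1 to 3 of a non-whitespace character.
Scanning left to right: at [0:14] match 'mgkmr8ooyyyggq', group 1 = '8oo'; at [14:30] match 'gkkmp691ooyyy.09', group 1 = '691oo'; at [35:56] match 'nglkrppoo98288ooyyy-6', group 1 = '98288oo'.
Because there's exactly one group, `findall` drops the full match and keeps group 1 from each hit.

['8oo', '691oo', '98288oo']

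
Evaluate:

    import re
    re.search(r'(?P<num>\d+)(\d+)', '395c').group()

'395'

The pattern matches one or more of a digit (captured as 'num'); then one or more of a digit (captured).
`search` walks the string left to right and returns the first match it finds.
The match spans [0:3] → '395'.
Captured: group 1 = '39', group 2 = '5'.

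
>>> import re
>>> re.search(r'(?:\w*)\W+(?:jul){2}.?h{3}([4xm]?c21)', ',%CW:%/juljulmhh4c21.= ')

None

Pattern: zero or more of a word character (non-capturing group); then one or more of a non-word character; then the literal 'jul' repeated 2 times, then optionally any character, then exactly 3 of the literal 'h'; then optionally one of [4xm], then the literal 'c21' (captured).
Unlike `match`, `search` isn't anchored — it looks for the pattern anywhere in the string.
Here no position works, so the call returns None.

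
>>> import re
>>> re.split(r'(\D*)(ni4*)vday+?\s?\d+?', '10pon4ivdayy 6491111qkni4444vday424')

With the lazy modifier that quantifier settles for the fewest repetitions that let the rest of the pattern succeed (the atoms after it are unaffected and can still be greedy).
Because the pattern has a capturing group, `split` also inserts each captured text between the pieces.

['10pon4ivdayy 6491111', 'qk', 'ni4444', '24']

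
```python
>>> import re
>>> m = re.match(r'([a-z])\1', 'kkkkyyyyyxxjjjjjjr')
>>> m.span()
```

(0, 2)

`\1` is not a pattern — it's the concrete string captured by group 1, re-applied verbatim.
`re.match` only tries the pattern at the start of the string.
The match spans [0:2] → 'kk'.
Captured: group 1 = 'k'.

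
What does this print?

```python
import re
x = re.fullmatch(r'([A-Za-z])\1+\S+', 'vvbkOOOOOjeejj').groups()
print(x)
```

('v',)

The match spans [0:14] → 'vvbkOOOOOjeejj'.
Captured: group 1 = 'v'.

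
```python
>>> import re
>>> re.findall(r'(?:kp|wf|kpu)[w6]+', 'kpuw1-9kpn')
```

['kpuw']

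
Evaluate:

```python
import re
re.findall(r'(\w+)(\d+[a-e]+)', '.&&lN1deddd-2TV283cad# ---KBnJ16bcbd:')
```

This matches one or more of a word character (captured); then one or more of a digit, then one or more of a character in [a-e] (captured).
Walking the string: at [3:11] match 'lN1deddd', groups = ('lN', '1deddd'); at [12:21] match '2TV283cad', groups = ('2TV28', '3cad'); at [26:36] match 'KBnJ16bcbd', groups = ('KBnJ1', '6bcbd').
Multiple groups make `findall` return tuples — one 2-tuple for each match.

[('lN', '1deddd'), ('2TV28', '3cad'), ('KBnJ1', '6bcbd')]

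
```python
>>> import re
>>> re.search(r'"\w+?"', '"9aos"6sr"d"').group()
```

'"9aos"'

The match spans [0:6] → '"9aos"'.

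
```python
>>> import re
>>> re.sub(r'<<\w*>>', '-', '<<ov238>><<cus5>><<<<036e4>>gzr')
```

'--<<-gzr'

Matches: at [0:9] → '<<ov238>>'; at [9:17] → '<<cus5>>'; at [19:28] → '<<036e4>>'.
Each match is replaced by '-'.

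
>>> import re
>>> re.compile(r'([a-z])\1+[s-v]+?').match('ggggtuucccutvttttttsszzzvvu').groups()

A backreference is literal: `\1` must see the identical characters the first group matched.
With `match`, the pattern is implicitly anchored at the beginning.
The match spans [0:5] → 'ggggt'.
Captured: group 1 = 'g'.

('g',)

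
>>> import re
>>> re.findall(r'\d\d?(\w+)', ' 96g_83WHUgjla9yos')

['g_83WHUgjla9yos']

Because there's exactly one group, `findall` drops the full match and keeps group 1 from the one hit.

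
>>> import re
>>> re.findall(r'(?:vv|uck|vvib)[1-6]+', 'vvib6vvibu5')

`findall` yields the raw match text (1 of them) because the pattern has no groups.

['vvib6']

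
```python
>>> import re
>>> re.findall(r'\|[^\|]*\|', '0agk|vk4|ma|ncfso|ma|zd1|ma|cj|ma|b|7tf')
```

Walking the string: at [4:9] → '|vk4|'; at [11:18] → '|ncfso|'; at [20:25] → '|zd1|'; at [27:31] → '|cj|'; at [33:36] → '|b|'.
No capturing groups, so `findall` returns the 5 full match strings.

['|vk4|', '|ncfso|', '|zd1|', '|cj|', '|b|']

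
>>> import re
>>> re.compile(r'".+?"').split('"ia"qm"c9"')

['', 'qm', '']

A `+?`/`*?`/`{m,n}?` starts at its minimum and grows only as far as needed for what follows to match.
Each match becomes a cut point; 3 segments remain.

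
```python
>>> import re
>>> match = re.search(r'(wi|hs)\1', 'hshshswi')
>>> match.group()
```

'hshs'

A backreference is literal: `\1` must see the identical characters the first group matched.
`re.search` scans for the first position where the pattern succeeds.
The match spans [0:4] → 'hshs'.
Captured: group 1 = 'hs'.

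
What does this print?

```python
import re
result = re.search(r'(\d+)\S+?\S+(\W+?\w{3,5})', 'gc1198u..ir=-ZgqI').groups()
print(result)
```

The match spans [2:17] → '1198u..ir=-ZgqI'.
Captured: group 1 = '1198', group 2 = '-ZgqI'.

('1198', '-ZgqI')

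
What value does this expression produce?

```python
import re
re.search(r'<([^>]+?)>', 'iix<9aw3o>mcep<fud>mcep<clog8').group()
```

`re.search` scans for the first position where the pattern succeeds.
The match spans [3:10] → '<9aw3o>'.
Captured: group 1 = '9aw3o'.

'<9aw3o>'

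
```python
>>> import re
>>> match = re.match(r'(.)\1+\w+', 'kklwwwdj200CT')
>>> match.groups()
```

('k',)

A backreference is literal: `\1` must see the identical characters the first group matched.
With `match`, the pattern is implicitly anchored at the beginning.
The match spans [0:13] → 'kklwwwdj200CT'.
Captured: group 1 = 'k'.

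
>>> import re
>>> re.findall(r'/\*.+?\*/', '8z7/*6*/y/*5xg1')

['/*6*/']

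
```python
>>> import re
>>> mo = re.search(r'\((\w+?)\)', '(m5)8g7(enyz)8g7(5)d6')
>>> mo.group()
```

The match spans [0:4] → '(m5)'.

'(m5)'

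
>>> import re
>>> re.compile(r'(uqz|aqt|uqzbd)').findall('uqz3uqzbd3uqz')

The regex engine tests alternatives in the order written; an earlier branch that matches wins even if a later one would match more.
Walking the string: at [0:3] match 'uqz', group 1 = 'uqz'; at [4:7] match 'uqz', group 1 = 'uqz'; at [10:13] match 'uqz', group 1 = 'uqz'.
With a single group, `findall` returns only what that group captured — 3 items.

['uqz', 'uqz', 'uqz']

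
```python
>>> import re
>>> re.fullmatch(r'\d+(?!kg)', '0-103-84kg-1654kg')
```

Because the assertion is negative and zero-width, positions next to the forbidden text are skipped.
For `fullmatch`, every character of the input must be accounted for by the pattern.
Here there's no way to consume every character, so the call returns None.

None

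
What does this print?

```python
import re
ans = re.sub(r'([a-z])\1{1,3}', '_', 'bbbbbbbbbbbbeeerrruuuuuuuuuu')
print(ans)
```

________

`\1` is not a pattern — it's the concrete string captured by group 1, re-applied verbatim.
`sub` substitutes '_' at each match site.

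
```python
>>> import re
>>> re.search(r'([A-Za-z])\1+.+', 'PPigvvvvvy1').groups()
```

After group 1 captures some text, `\1` only succeeds where that same text appears again.
`re.search` tries every starting position until one works.
The match spans [0:11] → 'PPigvvvvvy1'.
Captured: group 1 = 'P'.

('P',)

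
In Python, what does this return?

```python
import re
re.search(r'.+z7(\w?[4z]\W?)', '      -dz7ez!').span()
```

(0, 13)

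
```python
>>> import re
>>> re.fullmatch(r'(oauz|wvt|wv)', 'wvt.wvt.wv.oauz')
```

None

`re.fullmatch` requires the pattern to consume the entire string.
Here there's no way to consume every character, so the call returns None.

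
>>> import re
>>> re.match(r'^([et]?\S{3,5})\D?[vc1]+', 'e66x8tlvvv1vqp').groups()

('e66x8t',)

The match spans [0:12] → 'e66x8tlvvv1v'.
Captured: group 1 = 'e66x8t'.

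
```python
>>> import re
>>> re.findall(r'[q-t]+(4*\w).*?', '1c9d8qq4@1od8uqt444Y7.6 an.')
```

['4', '444Y']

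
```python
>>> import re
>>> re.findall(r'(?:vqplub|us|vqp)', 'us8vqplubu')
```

['us', 'vqplub']

Alternation tries branches left to right and keeps the first one that lets the overall match succeed at that position.
Since nothing is captured, `findall` lists the 2 matched substrings directly.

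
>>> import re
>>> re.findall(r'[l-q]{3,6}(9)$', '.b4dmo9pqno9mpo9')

With a single group, `findall` returns only what that group captured — 1 item.

['9']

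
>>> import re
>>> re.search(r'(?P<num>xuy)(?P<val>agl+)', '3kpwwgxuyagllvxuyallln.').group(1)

The match spans [6:13] → 'xuyagll'.
Captured: group 1 = 'xuy', group 2 = 'agll'.

'xuy'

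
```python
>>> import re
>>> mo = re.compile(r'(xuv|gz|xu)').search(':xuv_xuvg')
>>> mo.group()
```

Alternation tries branches left to right and keeps the first one that lets the overall match succeed at that position.
Unlike `match`, `search` isn't anchored — it looks for the pattern anywhere in the string.
The match spans [1:4] → 'xuv'.
Captured: group 1 = 'xuv'.

'xuv'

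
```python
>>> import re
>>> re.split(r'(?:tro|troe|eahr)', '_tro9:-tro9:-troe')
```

['_', '9:-', '9:-', 'e']

The regex engine tests alternatives in the order written; an earlier branch that matches wins even if a later one would match more.
`split` removes every match and returns the 4 fragments in between.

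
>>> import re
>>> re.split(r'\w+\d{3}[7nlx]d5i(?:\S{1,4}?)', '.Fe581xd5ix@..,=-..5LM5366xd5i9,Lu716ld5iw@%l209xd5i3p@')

['.', '@..,=-..', ',', '@%', 'p@']

This matches one or more of a word character; then exactly 3 of a digit, then one of [7nlx], then the literal 'd5i'; then 1 to 4 of a non-whitespace character (lazy) (non-capturing group).
Matches to split on: at [1:11] → 'Fe581xd5ix'; at [19:31] → '5LM5366xd5i9'; at [32:42] → 'Lu716ld5iw'; at [44:53] → 'l209xd5i3'.
Splitting on the pattern gives 5 pieces.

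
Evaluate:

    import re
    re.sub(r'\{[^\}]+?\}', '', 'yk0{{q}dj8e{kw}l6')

'yk0dj8el6'

Every occurrence is swapped for ''.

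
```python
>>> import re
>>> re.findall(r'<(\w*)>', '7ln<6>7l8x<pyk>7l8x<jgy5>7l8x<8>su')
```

`findall` collects group 1 from each match (4 total).

['6', 'pyk', 'jgy5', '8']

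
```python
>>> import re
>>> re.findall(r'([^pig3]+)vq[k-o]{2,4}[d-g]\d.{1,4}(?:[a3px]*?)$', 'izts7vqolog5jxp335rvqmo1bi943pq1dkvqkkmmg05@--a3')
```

['q1dk']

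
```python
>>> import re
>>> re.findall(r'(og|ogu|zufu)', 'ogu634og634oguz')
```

['og', 'og', 'og']

`|` is ordered: at each position the engine commits to the first alternative that works.
Because there's exactly one group, `findall` drops the full match and keeps group 1 from each hit.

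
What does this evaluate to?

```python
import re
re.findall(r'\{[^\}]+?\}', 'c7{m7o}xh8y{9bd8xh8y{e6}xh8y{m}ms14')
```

['{m7o}', '{9bd8xh8y{e6}', '{m}']

Scanning left to right: at [2:7] → '{m7o}'; at [11:24] → '{9bd8xh8y{e6}'; at [28:31] → '{m}'.
No capturing groups, so `findall` returns the 3 full match strings.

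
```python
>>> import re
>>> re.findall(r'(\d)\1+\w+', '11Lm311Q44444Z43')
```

['1']

The backreference `\1` re-matches whatever the first group consumed, character for character.
`findall` collects group 1 from the one match (1 total).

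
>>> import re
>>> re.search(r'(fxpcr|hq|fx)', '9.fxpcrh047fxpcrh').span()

(2, 7)

Branches in `(...|...)` are attempted left-to-right; the first branch that allows the whole pattern to succeed is taken.
The match spans [2:7] → 'fxpcr'.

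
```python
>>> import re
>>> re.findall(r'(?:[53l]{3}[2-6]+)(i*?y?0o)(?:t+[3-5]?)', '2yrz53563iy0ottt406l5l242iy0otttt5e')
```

`findall` collects group 1 from each match (2 total).

['iy0o', 'iy0o']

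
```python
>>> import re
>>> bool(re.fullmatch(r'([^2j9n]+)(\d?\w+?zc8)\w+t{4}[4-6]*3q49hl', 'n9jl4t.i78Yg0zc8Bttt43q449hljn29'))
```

False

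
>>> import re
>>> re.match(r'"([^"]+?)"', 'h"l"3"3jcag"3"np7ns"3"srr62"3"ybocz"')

None

`match` is anchored at position 0; if the pattern doesn't fit there, it returns None.
Here position 0 doesn't satisfy it, so the call returns None.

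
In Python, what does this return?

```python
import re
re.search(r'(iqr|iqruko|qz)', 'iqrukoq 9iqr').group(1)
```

'iqr'

Branches in `(...|...)` are attempted left-to-right; the first branch that allows the whole pattern to succeed is taken.
`re.search` scans for the first position where the pattern succeeds.
The match spans [0:3] → 'iqr'.
Captured: group 1 = 'iqr'.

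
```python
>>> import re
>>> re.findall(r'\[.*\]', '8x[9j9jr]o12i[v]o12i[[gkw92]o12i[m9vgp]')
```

['[9j9jr]o12i[v]o12i[[gkw92]o12i[m9vgp]']

Matches: at [2:39] → '[9j9jr]o12i[v]o12i[[gkw92]o12i[m9vgp]'.
`findall` yields the raw match text (1 of them) because the pattern has no groups.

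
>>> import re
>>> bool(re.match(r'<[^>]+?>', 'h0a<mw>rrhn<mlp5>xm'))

False

`re.match` won't scan ahead — the pattern has to work from the very first character.
Here the string doesn't start with a match, so the call returns None, and `bool(None)` is False.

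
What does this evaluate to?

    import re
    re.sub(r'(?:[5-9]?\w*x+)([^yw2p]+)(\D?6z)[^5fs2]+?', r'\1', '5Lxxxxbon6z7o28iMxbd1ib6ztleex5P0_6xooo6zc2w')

'ooo2w'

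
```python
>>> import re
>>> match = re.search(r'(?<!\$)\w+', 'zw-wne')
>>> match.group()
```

'zw'

`(?!…)`/`(?<!…)` only lets a position through if the neighbouring text does NOT match; no characters are consumed.
`re.search` scans for the first position where the pattern succeeds.
The match spans [0:2] → 'zw'.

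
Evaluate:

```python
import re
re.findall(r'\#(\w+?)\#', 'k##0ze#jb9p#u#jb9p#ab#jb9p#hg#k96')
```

Scanning left to right: at [2:7] match '#0ze#', group 1 = '0ze'; at [11:14] match '#u#', group 1 = 'u'; at [18:22] match '#ab#', group 1 = 'ab'; at [26:30] match '#hg#', group 1 = 'hg'.
`findall` collects group 1 from each match (4 total).

['0ze', 'u', 'ab', 'hg']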